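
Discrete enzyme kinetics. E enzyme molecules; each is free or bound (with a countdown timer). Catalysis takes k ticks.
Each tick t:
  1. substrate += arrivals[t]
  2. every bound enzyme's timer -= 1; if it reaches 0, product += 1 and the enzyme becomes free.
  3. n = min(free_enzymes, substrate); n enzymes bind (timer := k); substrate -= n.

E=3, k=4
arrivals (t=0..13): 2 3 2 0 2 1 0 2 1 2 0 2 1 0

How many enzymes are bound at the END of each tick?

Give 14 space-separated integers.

Answer: 2 3 3 3 3 3 3 3 3 3 3 3 3 3

Derivation:
t=0: arr=2 -> substrate=0 bound=2 product=0
t=1: arr=3 -> substrate=2 bound=3 product=0
t=2: arr=2 -> substrate=4 bound=3 product=0
t=3: arr=0 -> substrate=4 bound=3 product=0
t=4: arr=2 -> substrate=4 bound=3 product=2
t=5: arr=1 -> substrate=4 bound=3 product=3
t=6: arr=0 -> substrate=4 bound=3 product=3
t=7: arr=2 -> substrate=6 bound=3 product=3
t=8: arr=1 -> substrate=5 bound=3 product=5
t=9: arr=2 -> substrate=6 bound=3 product=6
t=10: arr=0 -> substrate=6 bound=3 product=6
t=11: arr=2 -> substrate=8 bound=3 product=6
t=12: arr=1 -> substrate=7 bound=3 product=8
t=13: arr=0 -> substrate=6 bound=3 product=9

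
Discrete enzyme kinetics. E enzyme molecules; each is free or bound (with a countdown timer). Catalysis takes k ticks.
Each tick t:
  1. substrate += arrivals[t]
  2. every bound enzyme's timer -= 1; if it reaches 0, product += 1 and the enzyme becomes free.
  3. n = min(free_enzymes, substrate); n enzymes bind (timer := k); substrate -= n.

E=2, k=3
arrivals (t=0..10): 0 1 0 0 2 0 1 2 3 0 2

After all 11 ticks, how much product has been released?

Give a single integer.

Answer: 5

Derivation:
t=0: arr=0 -> substrate=0 bound=0 product=0
t=1: arr=1 -> substrate=0 bound=1 product=0
t=2: arr=0 -> substrate=0 bound=1 product=0
t=3: arr=0 -> substrate=0 bound=1 product=0
t=4: arr=2 -> substrate=0 bound=2 product=1
t=5: arr=0 -> substrate=0 bound=2 product=1
t=6: arr=1 -> substrate=1 bound=2 product=1
t=7: arr=2 -> substrate=1 bound=2 product=3
t=8: arr=3 -> substrate=4 bound=2 product=3
t=9: arr=0 -> substrate=4 bound=2 product=3
t=10: arr=2 -> substrate=4 bound=2 product=5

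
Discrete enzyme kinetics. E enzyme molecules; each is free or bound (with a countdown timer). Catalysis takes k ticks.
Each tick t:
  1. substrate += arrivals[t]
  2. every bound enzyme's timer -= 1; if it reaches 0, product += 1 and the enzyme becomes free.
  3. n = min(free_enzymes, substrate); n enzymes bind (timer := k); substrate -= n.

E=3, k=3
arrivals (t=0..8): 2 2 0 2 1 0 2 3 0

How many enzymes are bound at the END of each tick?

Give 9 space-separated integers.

Answer: 2 3 3 3 3 3 3 3 3

Derivation:
t=0: arr=2 -> substrate=0 bound=2 product=0
t=1: arr=2 -> substrate=1 bound=3 product=0
t=2: arr=0 -> substrate=1 bound=3 product=0
t=3: arr=2 -> substrate=1 bound=3 product=2
t=4: arr=1 -> substrate=1 bound=3 product=3
t=5: arr=0 -> substrate=1 bound=3 product=3
t=6: arr=2 -> substrate=1 bound=3 product=5
t=7: arr=3 -> substrate=3 bound=3 product=6
t=8: arr=0 -> substrate=3 bound=3 product=6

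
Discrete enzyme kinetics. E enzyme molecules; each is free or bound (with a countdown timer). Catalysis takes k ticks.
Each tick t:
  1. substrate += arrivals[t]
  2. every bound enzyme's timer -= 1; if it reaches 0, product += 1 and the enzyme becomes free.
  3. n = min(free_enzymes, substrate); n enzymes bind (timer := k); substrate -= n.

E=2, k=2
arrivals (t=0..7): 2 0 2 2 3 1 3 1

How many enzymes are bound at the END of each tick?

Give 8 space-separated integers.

Answer: 2 2 2 2 2 2 2 2

Derivation:
t=0: arr=2 -> substrate=0 bound=2 product=0
t=1: arr=0 -> substrate=0 bound=2 product=0
t=2: arr=2 -> substrate=0 bound=2 product=2
t=3: arr=2 -> substrate=2 bound=2 product=2
t=4: arr=3 -> substrate=3 bound=2 product=4
t=5: arr=1 -> substrate=4 bound=2 product=4
t=6: arr=3 -> substrate=5 bound=2 product=6
t=7: arr=1 -> substrate=6 bound=2 product=6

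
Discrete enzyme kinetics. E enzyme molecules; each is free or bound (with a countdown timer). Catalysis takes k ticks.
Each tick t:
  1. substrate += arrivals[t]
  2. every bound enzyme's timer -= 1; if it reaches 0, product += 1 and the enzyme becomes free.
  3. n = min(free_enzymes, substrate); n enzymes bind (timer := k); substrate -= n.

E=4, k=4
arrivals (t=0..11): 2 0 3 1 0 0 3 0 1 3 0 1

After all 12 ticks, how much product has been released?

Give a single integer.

t=0: arr=2 -> substrate=0 bound=2 product=0
t=1: arr=0 -> substrate=0 bound=2 product=0
t=2: arr=3 -> substrate=1 bound=4 product=0
t=3: arr=1 -> substrate=2 bound=4 product=0
t=4: arr=0 -> substrate=0 bound=4 product=2
t=5: arr=0 -> substrate=0 bound=4 product=2
t=6: arr=3 -> substrate=1 bound=4 product=4
t=7: arr=0 -> substrate=1 bound=4 product=4
t=8: arr=1 -> substrate=0 bound=4 product=6
t=9: arr=3 -> substrate=3 bound=4 product=6
t=10: arr=0 -> substrate=1 bound=4 product=8
t=11: arr=1 -> substrate=2 bound=4 product=8

Answer: 8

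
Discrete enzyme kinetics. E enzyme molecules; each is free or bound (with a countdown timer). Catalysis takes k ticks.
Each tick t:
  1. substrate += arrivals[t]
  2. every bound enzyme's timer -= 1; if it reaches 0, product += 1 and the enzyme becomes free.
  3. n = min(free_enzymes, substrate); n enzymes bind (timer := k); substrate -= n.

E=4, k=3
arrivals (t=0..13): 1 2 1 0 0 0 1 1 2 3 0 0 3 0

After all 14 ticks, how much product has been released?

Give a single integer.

t=0: arr=1 -> substrate=0 bound=1 product=0
t=1: arr=2 -> substrate=0 bound=3 product=0
t=2: arr=1 -> substrate=0 bound=4 product=0
t=3: arr=0 -> substrate=0 bound=3 product=1
t=4: arr=0 -> substrate=0 bound=1 product=3
t=5: arr=0 -> substrate=0 bound=0 product=4
t=6: arr=1 -> substrate=0 bound=1 product=4
t=7: arr=1 -> substrate=0 bound=2 product=4
t=8: arr=2 -> substrate=0 bound=4 product=4
t=9: arr=3 -> substrate=2 bound=4 product=5
t=10: arr=0 -> substrate=1 bound=4 product=6
t=11: arr=0 -> substrate=0 bound=3 product=8
t=12: arr=3 -> substrate=1 bound=4 product=9
t=13: arr=0 -> substrate=0 bound=4 product=10

Answer: 10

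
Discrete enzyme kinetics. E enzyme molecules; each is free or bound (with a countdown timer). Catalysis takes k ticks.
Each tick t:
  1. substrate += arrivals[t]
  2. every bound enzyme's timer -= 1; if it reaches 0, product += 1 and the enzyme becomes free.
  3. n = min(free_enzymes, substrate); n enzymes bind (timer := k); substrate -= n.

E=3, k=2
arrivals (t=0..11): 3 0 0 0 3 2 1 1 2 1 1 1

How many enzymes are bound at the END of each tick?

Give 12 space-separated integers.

t=0: arr=3 -> substrate=0 bound=3 product=0
t=1: arr=0 -> substrate=0 bound=3 product=0
t=2: arr=0 -> substrate=0 bound=0 product=3
t=3: arr=0 -> substrate=0 bound=0 product=3
t=4: arr=3 -> substrate=0 bound=3 product=3
t=5: arr=2 -> substrate=2 bound=3 product=3
t=6: arr=1 -> substrate=0 bound=3 product=6
t=7: arr=1 -> substrate=1 bound=3 product=6
t=8: arr=2 -> substrate=0 bound=3 product=9
t=9: arr=1 -> substrate=1 bound=3 product=9
t=10: arr=1 -> substrate=0 bound=2 product=12
t=11: arr=1 -> substrate=0 bound=3 product=12

Answer: 3 3 0 0 3 3 3 3 3 3 2 3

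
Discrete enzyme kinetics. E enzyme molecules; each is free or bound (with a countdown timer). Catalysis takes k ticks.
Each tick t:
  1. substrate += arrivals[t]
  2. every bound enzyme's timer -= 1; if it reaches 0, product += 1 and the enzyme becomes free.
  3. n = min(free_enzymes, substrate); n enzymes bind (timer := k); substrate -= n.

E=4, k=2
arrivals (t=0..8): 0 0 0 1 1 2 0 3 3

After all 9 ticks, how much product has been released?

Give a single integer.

t=0: arr=0 -> substrate=0 bound=0 product=0
t=1: arr=0 -> substrate=0 bound=0 product=0
t=2: arr=0 -> substrate=0 bound=0 product=0
t=3: arr=1 -> substrate=0 bound=1 product=0
t=4: arr=1 -> substrate=0 bound=2 product=0
t=5: arr=2 -> substrate=0 bound=3 product=1
t=6: arr=0 -> substrate=0 bound=2 product=2
t=7: arr=3 -> substrate=0 bound=3 product=4
t=8: arr=3 -> substrate=2 bound=4 product=4

Answer: 4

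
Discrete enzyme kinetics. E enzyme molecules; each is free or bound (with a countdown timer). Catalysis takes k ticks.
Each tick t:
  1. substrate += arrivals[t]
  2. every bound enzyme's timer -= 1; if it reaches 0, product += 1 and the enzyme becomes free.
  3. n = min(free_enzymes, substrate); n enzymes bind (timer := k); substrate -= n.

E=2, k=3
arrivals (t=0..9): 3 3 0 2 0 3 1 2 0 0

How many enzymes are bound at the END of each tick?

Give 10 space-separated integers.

Answer: 2 2 2 2 2 2 2 2 2 2

Derivation:
t=0: arr=3 -> substrate=1 bound=2 product=0
t=1: arr=3 -> substrate=4 bound=2 product=0
t=2: arr=0 -> substrate=4 bound=2 product=0
t=3: arr=2 -> substrate=4 bound=2 product=2
t=4: arr=0 -> substrate=4 bound=2 product=2
t=5: arr=3 -> substrate=7 bound=2 product=2
t=6: arr=1 -> substrate=6 bound=2 product=4
t=7: arr=2 -> substrate=8 bound=2 product=4
t=8: arr=0 -> substrate=8 bound=2 product=4
t=9: arr=0 -> substrate=6 bound=2 product=6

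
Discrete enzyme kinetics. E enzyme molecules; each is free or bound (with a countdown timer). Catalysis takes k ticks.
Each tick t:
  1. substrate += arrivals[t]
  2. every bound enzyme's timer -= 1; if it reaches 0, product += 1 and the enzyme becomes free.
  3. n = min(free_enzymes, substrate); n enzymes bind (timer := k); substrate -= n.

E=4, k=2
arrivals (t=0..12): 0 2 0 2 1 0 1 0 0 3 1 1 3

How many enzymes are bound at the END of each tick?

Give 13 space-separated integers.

t=0: arr=0 -> substrate=0 bound=0 product=0
t=1: arr=2 -> substrate=0 bound=2 product=0
t=2: arr=0 -> substrate=0 bound=2 product=0
t=3: arr=2 -> substrate=0 bound=2 product=2
t=4: arr=1 -> substrate=0 bound=3 product=2
t=5: arr=0 -> substrate=0 bound=1 product=4
t=6: arr=1 -> substrate=0 bound=1 product=5
t=7: arr=0 -> substrate=0 bound=1 product=5
t=8: arr=0 -> substrate=0 bound=0 product=6
t=9: arr=3 -> substrate=0 bound=3 product=6
t=10: arr=1 -> substrate=0 bound=4 product=6
t=11: arr=1 -> substrate=0 bound=2 product=9
t=12: arr=3 -> substrate=0 bound=4 product=10

Answer: 0 2 2 2 3 1 1 1 0 3 4 2 4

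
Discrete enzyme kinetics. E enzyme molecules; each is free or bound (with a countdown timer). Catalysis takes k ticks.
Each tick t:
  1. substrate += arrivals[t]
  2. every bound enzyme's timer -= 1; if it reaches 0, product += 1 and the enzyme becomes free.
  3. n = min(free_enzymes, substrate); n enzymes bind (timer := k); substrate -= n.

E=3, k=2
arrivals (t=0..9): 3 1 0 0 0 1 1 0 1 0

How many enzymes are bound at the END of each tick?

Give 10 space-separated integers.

Answer: 3 3 1 1 0 1 2 1 1 1

Derivation:
t=0: arr=3 -> substrate=0 bound=3 product=0
t=1: arr=1 -> substrate=1 bound=3 product=0
t=2: arr=0 -> substrate=0 bound=1 product=3
t=3: arr=0 -> substrate=0 bound=1 product=3
t=4: arr=0 -> substrate=0 bound=0 product=4
t=5: arr=1 -> substrate=0 bound=1 product=4
t=6: arr=1 -> substrate=0 bound=2 product=4
t=7: arr=0 -> substrate=0 bound=1 product=5
t=8: arr=1 -> substrate=0 bound=1 product=6
t=9: arr=0 -> substrate=0 bound=1 product=6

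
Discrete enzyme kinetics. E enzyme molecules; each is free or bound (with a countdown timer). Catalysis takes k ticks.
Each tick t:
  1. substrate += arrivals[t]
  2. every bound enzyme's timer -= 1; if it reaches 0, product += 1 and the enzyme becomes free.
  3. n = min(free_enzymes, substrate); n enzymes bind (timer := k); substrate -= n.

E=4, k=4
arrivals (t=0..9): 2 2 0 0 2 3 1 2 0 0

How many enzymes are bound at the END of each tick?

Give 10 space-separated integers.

t=0: arr=2 -> substrate=0 bound=2 product=0
t=1: arr=2 -> substrate=0 bound=4 product=0
t=2: arr=0 -> substrate=0 bound=4 product=0
t=3: arr=0 -> substrate=0 bound=4 product=0
t=4: arr=2 -> substrate=0 bound=4 product=2
t=5: arr=3 -> substrate=1 bound=4 product=4
t=6: arr=1 -> substrate=2 bound=4 product=4
t=7: arr=2 -> substrate=4 bound=4 product=4
t=8: arr=0 -> substrate=2 bound=4 product=6
t=9: arr=0 -> substrate=0 bound=4 product=8

Answer: 2 4 4 4 4 4 4 4 4 4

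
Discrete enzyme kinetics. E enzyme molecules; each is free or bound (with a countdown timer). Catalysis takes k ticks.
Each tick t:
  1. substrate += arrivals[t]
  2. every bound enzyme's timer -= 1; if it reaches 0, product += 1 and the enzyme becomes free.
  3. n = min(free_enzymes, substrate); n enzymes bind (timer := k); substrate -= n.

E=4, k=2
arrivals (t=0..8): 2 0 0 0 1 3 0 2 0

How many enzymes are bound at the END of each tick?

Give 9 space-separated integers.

t=0: arr=2 -> substrate=0 bound=2 product=0
t=1: arr=0 -> substrate=0 bound=2 product=0
t=2: arr=0 -> substrate=0 bound=0 product=2
t=3: arr=0 -> substrate=0 bound=0 product=2
t=4: arr=1 -> substrate=0 bound=1 product=2
t=5: arr=3 -> substrate=0 bound=4 product=2
t=6: arr=0 -> substrate=0 bound=3 product=3
t=7: arr=2 -> substrate=0 bound=2 product=6
t=8: arr=0 -> substrate=0 bound=2 product=6

Answer: 2 2 0 0 1 4 3 2 2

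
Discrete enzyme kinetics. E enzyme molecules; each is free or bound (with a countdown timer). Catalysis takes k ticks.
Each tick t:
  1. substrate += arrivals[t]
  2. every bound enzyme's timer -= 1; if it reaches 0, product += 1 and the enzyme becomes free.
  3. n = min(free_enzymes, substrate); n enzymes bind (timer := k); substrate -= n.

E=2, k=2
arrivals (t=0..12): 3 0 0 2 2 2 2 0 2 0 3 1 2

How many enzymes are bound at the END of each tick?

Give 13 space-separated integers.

Answer: 2 2 1 2 2 2 2 2 2 2 2 2 2

Derivation:
t=0: arr=3 -> substrate=1 bound=2 product=0
t=1: arr=0 -> substrate=1 bound=2 product=0
t=2: arr=0 -> substrate=0 bound=1 product=2
t=3: arr=2 -> substrate=1 bound=2 product=2
t=4: arr=2 -> substrate=2 bound=2 product=3
t=5: arr=2 -> substrate=3 bound=2 product=4
t=6: arr=2 -> substrate=4 bound=2 product=5
t=7: arr=0 -> substrate=3 bound=2 product=6
t=8: arr=2 -> substrate=4 bound=2 product=7
t=9: arr=0 -> substrate=3 bound=2 product=8
t=10: arr=3 -> substrate=5 bound=2 product=9
t=11: arr=1 -> substrate=5 bound=2 product=10
t=12: arr=2 -> substrate=6 bound=2 product=11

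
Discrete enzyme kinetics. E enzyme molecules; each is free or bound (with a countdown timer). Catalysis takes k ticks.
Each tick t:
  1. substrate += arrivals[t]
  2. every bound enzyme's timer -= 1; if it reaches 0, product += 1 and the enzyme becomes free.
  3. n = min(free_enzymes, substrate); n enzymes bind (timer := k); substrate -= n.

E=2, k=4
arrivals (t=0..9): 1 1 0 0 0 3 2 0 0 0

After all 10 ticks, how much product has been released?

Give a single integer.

Answer: 4

Derivation:
t=0: arr=1 -> substrate=0 bound=1 product=0
t=1: arr=1 -> substrate=0 bound=2 product=0
t=2: arr=0 -> substrate=0 bound=2 product=0
t=3: arr=0 -> substrate=0 bound=2 product=0
t=4: arr=0 -> substrate=0 bound=1 product=1
t=5: arr=3 -> substrate=1 bound=2 product=2
t=6: arr=2 -> substrate=3 bound=2 product=2
t=7: arr=0 -> substrate=3 bound=2 product=2
t=8: arr=0 -> substrate=3 bound=2 product=2
t=9: arr=0 -> substrate=1 bound=2 product=4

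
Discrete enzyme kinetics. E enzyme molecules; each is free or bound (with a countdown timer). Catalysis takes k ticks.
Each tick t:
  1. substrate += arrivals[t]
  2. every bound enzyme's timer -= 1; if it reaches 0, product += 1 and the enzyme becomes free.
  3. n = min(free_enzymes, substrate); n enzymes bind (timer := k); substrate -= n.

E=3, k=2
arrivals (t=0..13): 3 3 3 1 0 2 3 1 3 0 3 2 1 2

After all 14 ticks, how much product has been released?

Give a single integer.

Answer: 18

Derivation:
t=0: arr=3 -> substrate=0 bound=3 product=0
t=1: arr=3 -> substrate=3 bound=3 product=0
t=2: arr=3 -> substrate=3 bound=3 product=3
t=3: arr=1 -> substrate=4 bound=3 product=3
t=4: arr=0 -> substrate=1 bound=3 product=6
t=5: arr=2 -> substrate=3 bound=3 product=6
t=6: arr=3 -> substrate=3 bound=3 product=9
t=7: arr=1 -> substrate=4 bound=3 product=9
t=8: arr=3 -> substrate=4 bound=3 product=12
t=9: arr=0 -> substrate=4 bound=3 product=12
t=10: arr=3 -> substrate=4 bound=3 product=15
t=11: arr=2 -> substrate=6 bound=3 product=15
t=12: arr=1 -> substrate=4 bound=3 product=18
t=13: arr=2 -> substrate=6 bound=3 product=18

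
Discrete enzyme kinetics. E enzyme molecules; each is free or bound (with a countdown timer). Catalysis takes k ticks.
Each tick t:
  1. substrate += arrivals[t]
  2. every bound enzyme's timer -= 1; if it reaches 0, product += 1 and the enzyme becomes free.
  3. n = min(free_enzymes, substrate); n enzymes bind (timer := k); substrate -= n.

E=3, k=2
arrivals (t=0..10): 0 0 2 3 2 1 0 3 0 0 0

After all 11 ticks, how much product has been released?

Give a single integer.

Answer: 11

Derivation:
t=0: arr=0 -> substrate=0 bound=0 product=0
t=1: arr=0 -> substrate=0 bound=0 product=0
t=2: arr=2 -> substrate=0 bound=2 product=0
t=3: arr=3 -> substrate=2 bound=3 product=0
t=4: arr=2 -> substrate=2 bound=3 product=2
t=5: arr=1 -> substrate=2 bound=3 product=3
t=6: arr=0 -> substrate=0 bound=3 product=5
t=7: arr=3 -> substrate=2 bound=3 product=6
t=8: arr=0 -> substrate=0 bound=3 product=8
t=9: arr=0 -> substrate=0 bound=2 product=9
t=10: arr=0 -> substrate=0 bound=0 product=11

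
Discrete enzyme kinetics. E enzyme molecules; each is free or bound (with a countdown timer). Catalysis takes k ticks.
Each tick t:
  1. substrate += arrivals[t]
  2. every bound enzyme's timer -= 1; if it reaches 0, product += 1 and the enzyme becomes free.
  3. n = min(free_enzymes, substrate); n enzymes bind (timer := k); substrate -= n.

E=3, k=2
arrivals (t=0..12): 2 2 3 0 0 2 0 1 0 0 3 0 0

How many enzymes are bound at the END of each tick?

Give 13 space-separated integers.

t=0: arr=2 -> substrate=0 bound=2 product=0
t=1: arr=2 -> substrate=1 bound=3 product=0
t=2: arr=3 -> substrate=2 bound=3 product=2
t=3: arr=0 -> substrate=1 bound=3 product=3
t=4: arr=0 -> substrate=0 bound=2 product=5
t=5: arr=2 -> substrate=0 bound=3 product=6
t=6: arr=0 -> substrate=0 bound=2 product=7
t=7: arr=1 -> substrate=0 bound=1 product=9
t=8: arr=0 -> substrate=0 bound=1 product=9
t=9: arr=0 -> substrate=0 bound=0 product=10
t=10: arr=3 -> substrate=0 bound=3 product=10
t=11: arr=0 -> substrate=0 bound=3 product=10
t=12: arr=0 -> substrate=0 bound=0 product=13

Answer: 2 3 3 3 2 3 2 1 1 0 3 3 0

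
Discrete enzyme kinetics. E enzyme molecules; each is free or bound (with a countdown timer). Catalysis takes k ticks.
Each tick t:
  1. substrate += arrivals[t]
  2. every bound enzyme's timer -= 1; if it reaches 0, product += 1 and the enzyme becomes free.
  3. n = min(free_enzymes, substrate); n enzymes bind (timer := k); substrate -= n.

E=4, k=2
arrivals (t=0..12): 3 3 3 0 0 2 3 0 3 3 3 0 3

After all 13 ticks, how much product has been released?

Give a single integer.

Answer: 21

Derivation:
t=0: arr=3 -> substrate=0 bound=3 product=0
t=1: arr=3 -> substrate=2 bound=4 product=0
t=2: arr=3 -> substrate=2 bound=4 product=3
t=3: arr=0 -> substrate=1 bound=4 product=4
t=4: arr=0 -> substrate=0 bound=2 product=7
t=5: arr=2 -> substrate=0 bound=3 product=8
t=6: arr=3 -> substrate=1 bound=4 product=9
t=7: arr=0 -> substrate=0 bound=3 product=11
t=8: arr=3 -> substrate=0 bound=4 product=13
t=9: arr=3 -> substrate=2 bound=4 product=14
t=10: arr=3 -> substrate=2 bound=4 product=17
t=11: arr=0 -> substrate=1 bound=4 product=18
t=12: arr=3 -> substrate=1 bound=4 product=21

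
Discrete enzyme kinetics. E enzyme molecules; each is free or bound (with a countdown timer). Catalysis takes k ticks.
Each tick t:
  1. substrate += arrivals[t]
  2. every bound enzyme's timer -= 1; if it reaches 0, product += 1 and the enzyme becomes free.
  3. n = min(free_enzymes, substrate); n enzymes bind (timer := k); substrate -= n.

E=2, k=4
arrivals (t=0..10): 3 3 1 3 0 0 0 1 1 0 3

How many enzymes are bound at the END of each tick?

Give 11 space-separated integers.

Answer: 2 2 2 2 2 2 2 2 2 2 2

Derivation:
t=0: arr=3 -> substrate=1 bound=2 product=0
t=1: arr=3 -> substrate=4 bound=2 product=0
t=2: arr=1 -> substrate=5 bound=2 product=0
t=3: arr=3 -> substrate=8 bound=2 product=0
t=4: arr=0 -> substrate=6 bound=2 product=2
t=5: arr=0 -> substrate=6 bound=2 product=2
t=6: arr=0 -> substrate=6 bound=2 product=2
t=7: arr=1 -> substrate=7 bound=2 product=2
t=8: arr=1 -> substrate=6 bound=2 product=4
t=9: arr=0 -> substrate=6 bound=2 product=4
t=10: arr=3 -> substrate=9 bound=2 product=4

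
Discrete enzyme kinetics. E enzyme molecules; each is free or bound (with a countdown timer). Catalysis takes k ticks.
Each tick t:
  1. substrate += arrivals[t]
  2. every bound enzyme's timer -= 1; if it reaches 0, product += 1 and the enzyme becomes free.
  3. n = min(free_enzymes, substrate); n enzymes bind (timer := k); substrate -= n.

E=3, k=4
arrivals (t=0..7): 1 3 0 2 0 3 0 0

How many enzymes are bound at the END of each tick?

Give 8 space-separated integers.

Answer: 1 3 3 3 3 3 3 3

Derivation:
t=0: arr=1 -> substrate=0 bound=1 product=0
t=1: arr=3 -> substrate=1 bound=3 product=0
t=2: arr=0 -> substrate=1 bound=3 product=0
t=3: arr=2 -> substrate=3 bound=3 product=0
t=4: arr=0 -> substrate=2 bound=3 product=1
t=5: arr=3 -> substrate=3 bound=3 product=3
t=6: arr=0 -> substrate=3 bound=3 product=3
t=7: arr=0 -> substrate=3 bound=3 product=3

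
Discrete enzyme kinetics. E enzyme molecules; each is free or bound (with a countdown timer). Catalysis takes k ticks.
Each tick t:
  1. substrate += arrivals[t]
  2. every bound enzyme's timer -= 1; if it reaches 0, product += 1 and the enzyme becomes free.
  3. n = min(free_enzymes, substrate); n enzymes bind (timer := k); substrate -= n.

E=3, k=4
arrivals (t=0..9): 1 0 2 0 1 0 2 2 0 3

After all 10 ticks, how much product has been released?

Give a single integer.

t=0: arr=1 -> substrate=0 bound=1 product=0
t=1: arr=0 -> substrate=0 bound=1 product=0
t=2: arr=2 -> substrate=0 bound=3 product=0
t=3: arr=0 -> substrate=0 bound=3 product=0
t=4: arr=1 -> substrate=0 bound=3 product=1
t=5: arr=0 -> substrate=0 bound=3 product=1
t=6: arr=2 -> substrate=0 bound=3 product=3
t=7: arr=2 -> substrate=2 bound=3 product=3
t=8: arr=0 -> substrate=1 bound=3 product=4
t=9: arr=3 -> substrate=4 bound=3 product=4

Answer: 4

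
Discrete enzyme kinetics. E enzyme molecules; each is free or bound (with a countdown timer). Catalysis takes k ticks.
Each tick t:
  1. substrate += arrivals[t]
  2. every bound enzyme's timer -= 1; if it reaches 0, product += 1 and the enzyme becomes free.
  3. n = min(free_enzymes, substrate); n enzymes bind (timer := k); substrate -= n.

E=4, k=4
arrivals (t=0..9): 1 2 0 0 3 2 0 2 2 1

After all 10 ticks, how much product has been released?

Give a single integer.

Answer: 7

Derivation:
t=0: arr=1 -> substrate=0 bound=1 product=0
t=1: arr=2 -> substrate=0 bound=3 product=0
t=2: arr=0 -> substrate=0 bound=3 product=0
t=3: arr=0 -> substrate=0 bound=3 product=0
t=4: arr=3 -> substrate=1 bound=4 product=1
t=5: arr=2 -> substrate=1 bound=4 product=3
t=6: arr=0 -> substrate=1 bound=4 product=3
t=7: arr=2 -> substrate=3 bound=4 product=3
t=8: arr=2 -> substrate=3 bound=4 product=5
t=9: arr=1 -> substrate=2 bound=4 product=7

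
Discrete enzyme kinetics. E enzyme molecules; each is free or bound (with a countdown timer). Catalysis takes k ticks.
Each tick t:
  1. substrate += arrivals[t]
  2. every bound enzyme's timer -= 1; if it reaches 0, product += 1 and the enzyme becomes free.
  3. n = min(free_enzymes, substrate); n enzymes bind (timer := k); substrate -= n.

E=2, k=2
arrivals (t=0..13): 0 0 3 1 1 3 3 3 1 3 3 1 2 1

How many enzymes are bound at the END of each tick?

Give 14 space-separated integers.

t=0: arr=0 -> substrate=0 bound=0 product=0
t=1: arr=0 -> substrate=0 bound=0 product=0
t=2: arr=3 -> substrate=1 bound=2 product=0
t=3: arr=1 -> substrate=2 bound=2 product=0
t=4: arr=1 -> substrate=1 bound=2 product=2
t=5: arr=3 -> substrate=4 bound=2 product=2
t=6: arr=3 -> substrate=5 bound=2 product=4
t=7: arr=3 -> substrate=8 bound=2 product=4
t=8: arr=1 -> substrate=7 bound=2 product=6
t=9: arr=3 -> substrate=10 bound=2 product=6
t=10: arr=3 -> substrate=11 bound=2 product=8
t=11: arr=1 -> substrate=12 bound=2 product=8
t=12: arr=2 -> substrate=12 bound=2 product=10
t=13: arr=1 -> substrate=13 bound=2 product=10

Answer: 0 0 2 2 2 2 2 2 2 2 2 2 2 2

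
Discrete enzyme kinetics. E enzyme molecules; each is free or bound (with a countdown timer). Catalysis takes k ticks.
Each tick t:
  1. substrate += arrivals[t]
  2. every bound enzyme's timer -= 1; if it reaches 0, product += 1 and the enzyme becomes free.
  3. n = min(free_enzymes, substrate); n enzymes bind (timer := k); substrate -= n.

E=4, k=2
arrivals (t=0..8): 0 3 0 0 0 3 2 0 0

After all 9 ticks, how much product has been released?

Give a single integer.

t=0: arr=0 -> substrate=0 bound=0 product=0
t=1: arr=3 -> substrate=0 bound=3 product=0
t=2: arr=0 -> substrate=0 bound=3 product=0
t=3: arr=0 -> substrate=0 bound=0 product=3
t=4: arr=0 -> substrate=0 bound=0 product=3
t=5: arr=3 -> substrate=0 bound=3 product=3
t=6: arr=2 -> substrate=1 bound=4 product=3
t=7: arr=0 -> substrate=0 bound=2 product=6
t=8: arr=0 -> substrate=0 bound=1 product=7

Answer: 7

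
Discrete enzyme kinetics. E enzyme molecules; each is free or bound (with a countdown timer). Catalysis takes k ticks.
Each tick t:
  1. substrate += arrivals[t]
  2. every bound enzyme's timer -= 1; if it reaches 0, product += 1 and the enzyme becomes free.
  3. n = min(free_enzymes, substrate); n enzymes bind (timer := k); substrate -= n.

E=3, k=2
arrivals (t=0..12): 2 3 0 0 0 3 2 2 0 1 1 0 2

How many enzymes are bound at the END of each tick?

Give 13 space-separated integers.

Answer: 2 3 3 2 0 3 3 3 3 2 3 1 2

Derivation:
t=0: arr=2 -> substrate=0 bound=2 product=0
t=1: arr=3 -> substrate=2 bound=3 product=0
t=2: arr=0 -> substrate=0 bound=3 product=2
t=3: arr=0 -> substrate=0 bound=2 product=3
t=4: arr=0 -> substrate=0 bound=0 product=5
t=5: arr=3 -> substrate=0 bound=3 product=5
t=6: arr=2 -> substrate=2 bound=3 product=5
t=7: arr=2 -> substrate=1 bound=3 product=8
t=8: arr=0 -> substrate=1 bound=3 product=8
t=9: arr=1 -> substrate=0 bound=2 product=11
t=10: arr=1 -> substrate=0 bound=3 product=11
t=11: arr=0 -> substrate=0 bound=1 product=13
t=12: arr=2 -> substrate=0 bound=2 product=14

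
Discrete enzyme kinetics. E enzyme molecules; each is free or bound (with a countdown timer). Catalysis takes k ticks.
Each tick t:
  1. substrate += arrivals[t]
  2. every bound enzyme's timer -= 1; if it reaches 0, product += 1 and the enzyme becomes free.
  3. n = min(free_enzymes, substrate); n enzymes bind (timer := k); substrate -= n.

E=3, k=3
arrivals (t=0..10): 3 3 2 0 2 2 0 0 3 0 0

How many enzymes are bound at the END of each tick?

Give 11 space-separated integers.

t=0: arr=3 -> substrate=0 bound=3 product=0
t=1: arr=3 -> substrate=3 bound=3 product=0
t=2: arr=2 -> substrate=5 bound=3 product=0
t=3: arr=0 -> substrate=2 bound=3 product=3
t=4: arr=2 -> substrate=4 bound=3 product=3
t=5: arr=2 -> substrate=6 bound=3 product=3
t=6: arr=0 -> substrate=3 bound=3 product=6
t=7: arr=0 -> substrate=3 bound=3 product=6
t=8: arr=3 -> substrate=6 bound=3 product=6
t=9: arr=0 -> substrate=3 bound=3 product=9
t=10: arr=0 -> substrate=3 bound=3 product=9

Answer: 3 3 3 3 3 3 3 3 3 3 3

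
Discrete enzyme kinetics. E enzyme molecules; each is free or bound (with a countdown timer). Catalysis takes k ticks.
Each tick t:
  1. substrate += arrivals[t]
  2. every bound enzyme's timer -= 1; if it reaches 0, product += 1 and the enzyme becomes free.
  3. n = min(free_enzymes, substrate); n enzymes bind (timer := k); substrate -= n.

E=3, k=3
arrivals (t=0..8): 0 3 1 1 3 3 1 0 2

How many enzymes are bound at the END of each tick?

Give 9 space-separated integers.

t=0: arr=0 -> substrate=0 bound=0 product=0
t=1: arr=3 -> substrate=0 bound=3 product=0
t=2: arr=1 -> substrate=1 bound=3 product=0
t=3: arr=1 -> substrate=2 bound=3 product=0
t=4: arr=3 -> substrate=2 bound=3 product=3
t=5: arr=3 -> substrate=5 bound=3 product=3
t=6: arr=1 -> substrate=6 bound=3 product=3
t=7: arr=0 -> substrate=3 bound=3 product=6
t=8: arr=2 -> substrate=5 bound=3 product=6

Answer: 0 3 3 3 3 3 3 3 3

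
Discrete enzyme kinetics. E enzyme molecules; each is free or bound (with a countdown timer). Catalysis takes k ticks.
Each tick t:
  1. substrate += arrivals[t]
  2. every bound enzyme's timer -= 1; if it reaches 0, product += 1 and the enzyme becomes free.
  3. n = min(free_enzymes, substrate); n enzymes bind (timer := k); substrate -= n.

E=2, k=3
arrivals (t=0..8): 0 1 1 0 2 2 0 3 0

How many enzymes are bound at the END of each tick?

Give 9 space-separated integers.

Answer: 0 1 2 2 2 2 2 2 2

Derivation:
t=0: arr=0 -> substrate=0 bound=0 product=0
t=1: arr=1 -> substrate=0 bound=1 product=0
t=2: arr=1 -> substrate=0 bound=2 product=0
t=3: arr=0 -> substrate=0 bound=2 product=0
t=4: arr=2 -> substrate=1 bound=2 product=1
t=5: arr=2 -> substrate=2 bound=2 product=2
t=6: arr=0 -> substrate=2 bound=2 product=2
t=7: arr=3 -> substrate=4 bound=2 product=3
t=8: arr=0 -> substrate=3 bound=2 product=4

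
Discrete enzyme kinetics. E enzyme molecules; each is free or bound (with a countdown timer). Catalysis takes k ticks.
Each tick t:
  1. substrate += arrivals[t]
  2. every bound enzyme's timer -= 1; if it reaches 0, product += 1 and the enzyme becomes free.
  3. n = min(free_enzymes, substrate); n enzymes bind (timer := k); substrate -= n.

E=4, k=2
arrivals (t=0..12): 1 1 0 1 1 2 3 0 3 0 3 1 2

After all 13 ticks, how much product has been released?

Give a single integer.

Answer: 15

Derivation:
t=0: arr=1 -> substrate=0 bound=1 product=0
t=1: arr=1 -> substrate=0 bound=2 product=0
t=2: arr=0 -> substrate=0 bound=1 product=1
t=3: arr=1 -> substrate=0 bound=1 product=2
t=4: arr=1 -> substrate=0 bound=2 product=2
t=5: arr=2 -> substrate=0 bound=3 product=3
t=6: arr=3 -> substrate=1 bound=4 product=4
t=7: arr=0 -> substrate=0 bound=3 product=6
t=8: arr=3 -> substrate=0 bound=4 product=8
t=9: arr=0 -> substrate=0 bound=3 product=9
t=10: arr=3 -> substrate=0 bound=3 product=12
t=11: arr=1 -> substrate=0 bound=4 product=12
t=12: arr=2 -> substrate=0 bound=3 product=15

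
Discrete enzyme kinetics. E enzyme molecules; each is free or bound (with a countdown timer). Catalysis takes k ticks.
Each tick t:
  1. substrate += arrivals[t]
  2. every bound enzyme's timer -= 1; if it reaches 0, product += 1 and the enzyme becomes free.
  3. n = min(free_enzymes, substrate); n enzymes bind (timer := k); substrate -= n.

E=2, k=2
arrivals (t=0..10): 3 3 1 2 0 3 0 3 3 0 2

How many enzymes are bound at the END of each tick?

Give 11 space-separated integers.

t=0: arr=3 -> substrate=1 bound=2 product=0
t=1: arr=3 -> substrate=4 bound=2 product=0
t=2: arr=1 -> substrate=3 bound=2 product=2
t=3: arr=2 -> substrate=5 bound=2 product=2
t=4: arr=0 -> substrate=3 bound=2 product=4
t=5: arr=3 -> substrate=6 bound=2 product=4
t=6: arr=0 -> substrate=4 bound=2 product=6
t=7: arr=3 -> substrate=7 bound=2 product=6
t=8: arr=3 -> substrate=8 bound=2 product=8
t=9: arr=0 -> substrate=8 bound=2 product=8
t=10: arr=2 -> substrate=8 bound=2 product=10

Answer: 2 2 2 2 2 2 2 2 2 2 2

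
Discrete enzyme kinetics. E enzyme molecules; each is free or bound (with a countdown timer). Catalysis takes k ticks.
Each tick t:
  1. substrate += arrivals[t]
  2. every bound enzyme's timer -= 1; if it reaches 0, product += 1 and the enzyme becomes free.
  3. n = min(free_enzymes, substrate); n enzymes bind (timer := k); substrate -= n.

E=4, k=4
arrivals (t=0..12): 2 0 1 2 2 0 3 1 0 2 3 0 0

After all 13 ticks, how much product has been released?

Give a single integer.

t=0: arr=2 -> substrate=0 bound=2 product=0
t=1: arr=0 -> substrate=0 bound=2 product=0
t=2: arr=1 -> substrate=0 bound=3 product=0
t=3: arr=2 -> substrate=1 bound=4 product=0
t=4: arr=2 -> substrate=1 bound=4 product=2
t=5: arr=0 -> substrate=1 bound=4 product=2
t=6: arr=3 -> substrate=3 bound=4 product=3
t=7: arr=1 -> substrate=3 bound=4 product=4
t=8: arr=0 -> substrate=1 bound=4 product=6
t=9: arr=2 -> substrate=3 bound=4 product=6
t=10: arr=3 -> substrate=5 bound=4 product=7
t=11: arr=0 -> substrate=4 bound=4 product=8
t=12: arr=0 -> substrate=2 bound=4 product=10

Answer: 10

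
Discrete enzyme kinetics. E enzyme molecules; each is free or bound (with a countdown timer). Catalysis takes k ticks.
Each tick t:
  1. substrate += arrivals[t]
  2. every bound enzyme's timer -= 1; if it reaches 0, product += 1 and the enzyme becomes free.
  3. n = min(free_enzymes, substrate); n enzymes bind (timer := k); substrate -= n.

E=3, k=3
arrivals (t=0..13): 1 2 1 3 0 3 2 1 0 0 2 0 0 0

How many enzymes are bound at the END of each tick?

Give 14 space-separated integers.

t=0: arr=1 -> substrate=0 bound=1 product=0
t=1: arr=2 -> substrate=0 bound=3 product=0
t=2: arr=1 -> substrate=1 bound=3 product=0
t=3: arr=3 -> substrate=3 bound=3 product=1
t=4: arr=0 -> substrate=1 bound=3 product=3
t=5: arr=3 -> substrate=4 bound=3 product=3
t=6: arr=2 -> substrate=5 bound=3 product=4
t=7: arr=1 -> substrate=4 bound=3 product=6
t=8: arr=0 -> substrate=4 bound=3 product=6
t=9: arr=0 -> substrate=3 bound=3 product=7
t=10: arr=2 -> substrate=3 bound=3 product=9
t=11: arr=0 -> substrate=3 bound=3 product=9
t=12: arr=0 -> substrate=2 bound=3 product=10
t=13: arr=0 -> substrate=0 bound=3 product=12

Answer: 1 3 3 3 3 3 3 3 3 3 3 3 3 3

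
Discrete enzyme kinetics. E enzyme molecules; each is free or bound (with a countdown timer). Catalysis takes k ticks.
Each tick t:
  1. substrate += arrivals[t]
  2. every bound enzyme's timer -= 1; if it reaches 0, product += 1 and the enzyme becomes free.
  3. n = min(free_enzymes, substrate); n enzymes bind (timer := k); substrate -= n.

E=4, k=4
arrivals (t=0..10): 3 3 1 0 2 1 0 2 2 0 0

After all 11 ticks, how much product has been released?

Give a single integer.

Answer: 8

Derivation:
t=0: arr=3 -> substrate=0 bound=3 product=0
t=1: arr=3 -> substrate=2 bound=4 product=0
t=2: arr=1 -> substrate=3 bound=4 product=0
t=3: arr=0 -> substrate=3 bound=4 product=0
t=4: arr=2 -> substrate=2 bound=4 product=3
t=5: arr=1 -> substrate=2 bound=4 product=4
t=6: arr=0 -> substrate=2 bound=4 product=4
t=7: arr=2 -> substrate=4 bound=4 product=4
t=8: arr=2 -> substrate=3 bound=4 product=7
t=9: arr=0 -> substrate=2 bound=4 product=8
t=10: arr=0 -> substrate=2 bound=4 product=8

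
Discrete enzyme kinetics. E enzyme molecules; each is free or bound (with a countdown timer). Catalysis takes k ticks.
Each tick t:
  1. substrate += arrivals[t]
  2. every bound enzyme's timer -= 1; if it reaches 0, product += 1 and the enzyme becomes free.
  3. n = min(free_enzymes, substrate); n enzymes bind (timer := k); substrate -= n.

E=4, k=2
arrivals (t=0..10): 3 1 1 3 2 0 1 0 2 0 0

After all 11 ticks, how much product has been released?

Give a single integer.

Answer: 13

Derivation:
t=0: arr=3 -> substrate=0 bound=3 product=0
t=1: arr=1 -> substrate=0 bound=4 product=0
t=2: arr=1 -> substrate=0 bound=2 product=3
t=3: arr=3 -> substrate=0 bound=4 product=4
t=4: arr=2 -> substrate=1 bound=4 product=5
t=5: arr=0 -> substrate=0 bound=2 product=8
t=6: arr=1 -> substrate=0 bound=2 product=9
t=7: arr=0 -> substrate=0 bound=1 product=10
t=8: arr=2 -> substrate=0 bound=2 product=11
t=9: arr=0 -> substrate=0 bound=2 product=11
t=10: arr=0 -> substrate=0 bound=0 product=13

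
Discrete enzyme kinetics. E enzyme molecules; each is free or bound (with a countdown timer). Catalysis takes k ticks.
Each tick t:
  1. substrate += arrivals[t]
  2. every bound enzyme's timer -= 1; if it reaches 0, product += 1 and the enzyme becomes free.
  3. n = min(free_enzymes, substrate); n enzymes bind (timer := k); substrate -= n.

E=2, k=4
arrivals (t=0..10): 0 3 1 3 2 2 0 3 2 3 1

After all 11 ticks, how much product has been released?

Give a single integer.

Answer: 4

Derivation:
t=0: arr=0 -> substrate=0 bound=0 product=0
t=1: arr=3 -> substrate=1 bound=2 product=0
t=2: arr=1 -> substrate=2 bound=2 product=0
t=3: arr=3 -> substrate=5 bound=2 product=0
t=4: arr=2 -> substrate=7 bound=2 product=0
t=5: arr=2 -> substrate=7 bound=2 product=2
t=6: arr=0 -> substrate=7 bound=2 product=2
t=7: arr=3 -> substrate=10 bound=2 product=2
t=8: arr=2 -> substrate=12 bound=2 product=2
t=9: arr=3 -> substrate=13 bound=2 product=4
t=10: arr=1 -> substrate=14 bound=2 product=4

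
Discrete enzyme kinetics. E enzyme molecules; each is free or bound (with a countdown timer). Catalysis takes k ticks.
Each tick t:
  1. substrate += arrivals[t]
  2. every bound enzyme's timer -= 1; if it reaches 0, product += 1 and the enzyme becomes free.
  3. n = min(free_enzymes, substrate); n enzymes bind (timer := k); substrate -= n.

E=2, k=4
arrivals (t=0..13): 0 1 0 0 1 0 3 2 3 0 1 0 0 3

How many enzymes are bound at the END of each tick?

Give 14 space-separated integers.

t=0: arr=0 -> substrate=0 bound=0 product=0
t=1: arr=1 -> substrate=0 bound=1 product=0
t=2: arr=0 -> substrate=0 bound=1 product=0
t=3: arr=0 -> substrate=0 bound=1 product=0
t=4: arr=1 -> substrate=0 bound=2 product=0
t=5: arr=0 -> substrate=0 bound=1 product=1
t=6: arr=3 -> substrate=2 bound=2 product=1
t=7: arr=2 -> substrate=4 bound=2 product=1
t=8: arr=3 -> substrate=6 bound=2 product=2
t=9: arr=0 -> substrate=6 bound=2 product=2
t=10: arr=1 -> substrate=6 bound=2 product=3
t=11: arr=0 -> substrate=6 bound=2 product=3
t=12: arr=0 -> substrate=5 bound=2 product=4
t=13: arr=3 -> substrate=8 bound=2 product=4

Answer: 0 1 1 1 2 1 2 2 2 2 2 2 2 2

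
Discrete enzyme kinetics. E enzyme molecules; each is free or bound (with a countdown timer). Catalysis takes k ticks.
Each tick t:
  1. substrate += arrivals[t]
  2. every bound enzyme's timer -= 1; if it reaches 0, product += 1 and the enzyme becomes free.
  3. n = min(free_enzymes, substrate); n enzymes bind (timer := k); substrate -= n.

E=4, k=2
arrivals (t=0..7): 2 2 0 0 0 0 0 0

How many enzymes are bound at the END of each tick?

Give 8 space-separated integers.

t=0: arr=2 -> substrate=0 bound=2 product=0
t=1: arr=2 -> substrate=0 bound=4 product=0
t=2: arr=0 -> substrate=0 bound=2 product=2
t=3: arr=0 -> substrate=0 bound=0 product=4
t=4: arr=0 -> substrate=0 bound=0 product=4
t=5: arr=0 -> substrate=0 bound=0 product=4
t=6: arr=0 -> substrate=0 bound=0 product=4
t=7: arr=0 -> substrate=0 bound=0 product=4

Answer: 2 4 2 0 0 0 0 0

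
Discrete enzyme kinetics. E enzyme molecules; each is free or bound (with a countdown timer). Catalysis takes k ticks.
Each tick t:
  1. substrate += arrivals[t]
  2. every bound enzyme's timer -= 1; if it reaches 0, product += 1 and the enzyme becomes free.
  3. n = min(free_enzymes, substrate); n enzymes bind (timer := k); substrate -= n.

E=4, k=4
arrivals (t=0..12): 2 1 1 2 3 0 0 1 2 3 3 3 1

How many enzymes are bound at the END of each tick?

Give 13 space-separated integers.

Answer: 2 3 4 4 4 4 4 4 4 4 4 4 4

Derivation:
t=0: arr=2 -> substrate=0 bound=2 product=0
t=1: arr=1 -> substrate=0 bound=3 product=0
t=2: arr=1 -> substrate=0 bound=4 product=0
t=3: arr=2 -> substrate=2 bound=4 product=0
t=4: arr=3 -> substrate=3 bound=4 product=2
t=5: arr=0 -> substrate=2 bound=4 product=3
t=6: arr=0 -> substrate=1 bound=4 product=4
t=7: arr=1 -> substrate=2 bound=4 product=4
t=8: arr=2 -> substrate=2 bound=4 product=6
t=9: arr=3 -> substrate=4 bound=4 product=7
t=10: arr=3 -> substrate=6 bound=4 product=8
t=11: arr=3 -> substrate=9 bound=4 product=8
t=12: arr=1 -> substrate=8 bound=4 product=10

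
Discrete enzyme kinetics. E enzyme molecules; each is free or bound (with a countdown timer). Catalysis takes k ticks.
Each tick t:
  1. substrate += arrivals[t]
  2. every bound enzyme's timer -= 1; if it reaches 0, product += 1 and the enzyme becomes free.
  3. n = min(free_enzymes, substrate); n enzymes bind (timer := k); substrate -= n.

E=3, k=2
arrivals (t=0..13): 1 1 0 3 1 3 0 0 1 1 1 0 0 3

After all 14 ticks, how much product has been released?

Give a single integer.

t=0: arr=1 -> substrate=0 bound=1 product=0
t=1: arr=1 -> substrate=0 bound=2 product=0
t=2: arr=0 -> substrate=0 bound=1 product=1
t=3: arr=3 -> substrate=0 bound=3 product=2
t=4: arr=1 -> substrate=1 bound=3 product=2
t=5: arr=3 -> substrate=1 bound=3 product=5
t=6: arr=0 -> substrate=1 bound=3 product=5
t=7: arr=0 -> substrate=0 bound=1 product=8
t=8: arr=1 -> substrate=0 bound=2 product=8
t=9: arr=1 -> substrate=0 bound=2 product=9
t=10: arr=1 -> substrate=0 bound=2 product=10
t=11: arr=0 -> substrate=0 bound=1 product=11
t=12: arr=0 -> substrate=0 bound=0 product=12
t=13: arr=3 -> substrate=0 bound=3 product=12

Answer: 12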